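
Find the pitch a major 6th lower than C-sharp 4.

E 3

Counting six letter names down from C lands on E.
A major sixth is 9 semitones; 9 semitones down from C#4 gives E3.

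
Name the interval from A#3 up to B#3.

major second

A to B spans two letter names (A-B) — that makes it a second of some quality.
Counting semitones, A#3→B#3 is 2, which is the major second.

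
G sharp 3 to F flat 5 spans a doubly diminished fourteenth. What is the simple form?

Each octave removed subtracts seven from the number: 14 − 7 = 7.
That makes a doubly diminished fourteenth a compound doubly diminished seventh — an octave plus a doubly diminished seventh.

doubly diminished seventh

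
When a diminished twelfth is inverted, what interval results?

First reduce the compound diminished twelfth to its simple form, a diminished fifth.
Inverted interval numbers add to nine, so a fifth pairs with a fourth (5 + 4 = 9).
The quality also flips — diminished becomes augmented — giving an augmented fourth.

augmented 4th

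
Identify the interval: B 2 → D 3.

B to D spans three letter names (B-C-D), so the interval is some kind of third.
A major third would be 4 semitones, but B2 to D3 is 3 — one semitone narrower, making it a minor third.

minor third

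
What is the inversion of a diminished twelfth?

A4

First reduce the compound diminished twelfth to its simple form, a diminished fifth.
Inverted interval numbers add to nine, so a fifth pairs with a fourth (5 + 4 = 9).
Quality inverts too: diminished becomes augmented. That makes the inversion an augmented fourth.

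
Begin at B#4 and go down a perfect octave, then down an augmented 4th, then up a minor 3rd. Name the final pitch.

A3

A perfect octave down from B#4 is B#3.
Down an augmented fourth from B#3: F#3 (6 semitones down).
A minor third up from F#3 is A3.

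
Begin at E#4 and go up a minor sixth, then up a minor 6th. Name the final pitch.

E#4 up a minor sixth → C#5 (8 semitones).
Up a minor sixth from C#5: A5 (8 semitones up).

A5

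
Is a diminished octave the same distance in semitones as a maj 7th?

Yes

A diminished octave = 11 semitones = a major seventh; enharmonically equal.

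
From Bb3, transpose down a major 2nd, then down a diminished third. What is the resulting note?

F#3

Bb3 down a major second → Ab3 (2 semitones).
Down a diminished third from Ab3: F#3 (2 semitones down).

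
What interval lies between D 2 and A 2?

D to A spans five letter names (D-E-F-G-A): a fifth.
D2 to A2 is 7 semitones, matching the perfect fifth exactly, so the quality is perfect.

perfect 5th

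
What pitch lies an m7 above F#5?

The seventh takes the letter from F up to E.
A minor seventh spans 10 semitones, so from F#5 the target pitch is E6.

E6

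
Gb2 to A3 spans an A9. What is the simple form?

Take out an octave (7 from the number): 9 − 7 = 2.
That makes an augmented ninth a compound augmented second — an octave plus an augmented second.

augmented 2nd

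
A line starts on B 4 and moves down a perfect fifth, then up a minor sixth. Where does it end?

Down a perfect fifth from B4: E4 (7 semitones down).
E4 up a minor sixth → C5 (8 semitones).

C 5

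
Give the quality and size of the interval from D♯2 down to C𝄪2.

Descending from D#2 to C##2 is the same interval as ascending C##2 to D#2.
C to D spans two letter names (C-D), so the interval is some kind of second.
A major second would be 2 semitones, but C##2 to D#2 is 1 — one semitone narrower, making it a minor second.

minor second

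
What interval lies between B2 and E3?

B to E spans four letter names (B-C-D-E), so the interval is some kind of fourth.
The perfect fourth spans 5 semitones, and B2 to E3 is exactly 5 semitones — so this is a perfect fourth.

perfect fourth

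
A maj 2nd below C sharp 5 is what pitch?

The second takes the letter from C down to B.
Moving 2 semitones down from C#5 (the size of a major second) reaches B4.

B 4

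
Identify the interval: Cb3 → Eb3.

major third

C to E spans three letter names (C-D-E): a third.
Cb3 to Eb3 is 4 semitones, matching the major third exactly, so the quality is major.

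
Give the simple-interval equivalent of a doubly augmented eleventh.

doubly augmented 4th

Take out an octave (7 from the number): 11 − 7 = 4.
So a doubly augmented eleventh is an octave plus a doubly augmented fourth. The quality is unchanged.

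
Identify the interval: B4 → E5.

perfect fourth

B to E spans four letter names (B-C-D-E) — that makes it a fourth of some quality.
B4 to E5 is 5 semitones, matching the perfect fourth exactly, so the quality is perfect.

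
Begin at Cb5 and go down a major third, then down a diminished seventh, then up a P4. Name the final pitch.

Eb4

A major third down from Cb5 is Abb4.
A diminished seventh down from Abb4 is Bb3.
A perfect fourth up from Bb3 is Eb4.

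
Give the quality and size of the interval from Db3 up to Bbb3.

minor 6th

D to B spans six letter names (D-E-F-G-A-B): a sixth.
At 8 semitones, Db3→Bbb3 falls one short of a major sixth: minor.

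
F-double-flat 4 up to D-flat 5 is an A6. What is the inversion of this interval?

diminished 3rd

Inverted interval numbers add to nine, so a sixth pairs with a third (6 + 3 = 9).
The quality also flips — augmented becomes diminished — giving a diminished third.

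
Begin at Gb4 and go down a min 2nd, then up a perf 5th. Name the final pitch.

A minor second down from Gb4 is F4.
A perfect fifth up from F4 is C5.

C5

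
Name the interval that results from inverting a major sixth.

minor third

Interval numbers invert to sum to nine: 6 + 3 = 9, so a sixth inverts to a third.
Quality inverts too: major becomes minor. That makes the inversion a minor third.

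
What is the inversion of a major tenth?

minor sixth

First reduce the compound major tenth to its simple form, a major third.
The rule of nine gives the new number: 9 − 3 = 6, so a third becomes a sixth.
Quality inverts too: major becomes minor. That makes the inversion a minor sixth.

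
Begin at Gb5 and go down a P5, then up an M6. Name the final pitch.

Down a perfect fifth from Gb5: Cb5 (7 semitones down).
Cb5 up a major sixth → Ab5 (9 semitones).

Ab5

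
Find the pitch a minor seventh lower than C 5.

The seventh takes the letter from C down to D.
A minor seventh is 10 semitones; 10 semitones down from C5 gives D4.

D 4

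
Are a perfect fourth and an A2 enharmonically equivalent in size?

No

5 semitones (perfect fourth) vs 3 semitones (augmented second): not equal.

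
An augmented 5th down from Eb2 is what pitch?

The fifth takes the letter from E down to A.
Moving 8 semitones down from Eb2 (the size of an augmented fifth) reaches Abb1.

Abb1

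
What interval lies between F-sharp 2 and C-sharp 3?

P5

F to C spans five letter names (F-G-A-B-C): a fifth.
F#2 to C#3 is 7 semitones, matching the perfect fifth exactly, so the quality is perfect.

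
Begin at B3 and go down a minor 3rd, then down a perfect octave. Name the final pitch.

G#2

Down a minor third from B3: G#3 (3 semitones down).
G#3 down a perfect octave → G#2 (12 semitones).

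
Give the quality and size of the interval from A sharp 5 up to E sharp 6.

A to E spans five letter names (A-B-C-D-E): a fifth.
A#5 to E#6 is 7 semitones, matching the perfect fifth exactly, so the quality is perfect.

perfect fifth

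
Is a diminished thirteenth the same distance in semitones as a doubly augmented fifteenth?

A diminished thirteenth spans 19 semitones; a doubly augmented fifteenth spans 26 semitones. They differ by 7.

No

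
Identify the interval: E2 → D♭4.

E to D spans seven letter names (E-F-G-A-B-C-D), plus an octave: a fourteenth.
A major fourteenth would be 23 semitones; E2 to Db4 is 21, two semitones narrower, so the interval is diminished.
(Equivalently, a compound diminished seventh: a diminished seventh plus an octave.)

diminished 14th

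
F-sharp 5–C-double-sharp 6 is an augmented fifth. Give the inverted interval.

diminished fourth

Inverted interval numbers add to nine, so a fifth pairs with a fourth (5 + 4 = 9).
Quality inverts too: augmented becomes diminished. That makes the inversion a diminished fourth.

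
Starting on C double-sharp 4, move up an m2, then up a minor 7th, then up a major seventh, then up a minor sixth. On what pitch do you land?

Up a minor second from C##4: D#4 (1 semitone up).
D#4 up a minor seventh → C#5 (10 semitones).
C#5 up a major seventh → B#5 (11 semitones).
B#5 up a minor sixth → G#6 (8 semitones).

G sharp 6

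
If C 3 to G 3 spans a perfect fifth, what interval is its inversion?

Interval numbers invert to sum to nine: 5 + 4 = 9, so a fifth inverts to a fourth.
The quality also flips — perfect stays perfect — giving a perfect fourth.

perfect fourth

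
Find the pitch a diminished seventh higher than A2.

Gb3

Counting seven letter names up from A lands on G.
A diminished seventh is 9 semitones; 9 semitones up from A2 gives Gb3.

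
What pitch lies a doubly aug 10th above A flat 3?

C double-sharp 5

Counting three letter names plus an octave up from A lands on C.
Moving 18 semitones up from Ab3 (the size of a doubly augmented tenth) reaches C##5.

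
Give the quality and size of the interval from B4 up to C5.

B to C spans two letter names (B-C) — that makes it a second of some quality.
A major second would be 2 semitones, but B4 to C5 is 1 — one semitone narrower, making it a minor second.

minor 2nd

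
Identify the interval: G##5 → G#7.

diminished 15th

G to G is the same letter name, plus 2 octaves, so the interval is some kind of fifteenth.
A perfect fifteenth would be 24 semitones; G##5 to G#7 is 23, one semitone narrower, so the interval is diminished.
(Equivalently, a compound diminished octave: a diminished octave plus an octave.)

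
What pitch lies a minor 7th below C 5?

The seventh takes the letter from C down to D.
A minor seventh is 10 semitones; 10 semitones down from C5 gives D4.

D 4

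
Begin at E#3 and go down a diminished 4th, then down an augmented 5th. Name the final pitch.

E#2

E#3 down a diminished fourth → B##2 (4 semitones).
An augmented fifth down from B##2 is E#2.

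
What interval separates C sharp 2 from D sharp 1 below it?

Descending from C#2 to D#1 is the same interval as ascending D#1 to C#2.
D to C spans seven letter names (D-E-F-G-A-B-C): a seventh.
At 10 semitones, D#1→C#2 falls one short of a major seventh: minor.

minor seventh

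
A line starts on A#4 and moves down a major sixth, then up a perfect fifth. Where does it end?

Down a major sixth from A#4: C#4 (9 semitones down).
Up a perfect fifth from C#4: G#4 (7 semitones up).

G#4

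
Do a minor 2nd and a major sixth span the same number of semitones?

No

1 semitone (minor second) vs 9 semitones (major sixth): not equal.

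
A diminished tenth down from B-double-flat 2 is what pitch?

G 1

The tenth's letter: B down three letter names plus an octave → G.
A diminished tenth is 14 semitones; 14 semitones down from Bbb2 gives G1.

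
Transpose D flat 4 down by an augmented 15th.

D double-flat 2

For a fifteenth the letter name doesn't change: still D, two octaves down.
An augmented fifteenth spans 25 semitones, so from Db4 the target pitch is Dbb2.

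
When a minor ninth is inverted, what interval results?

First reduce the compound minor ninth to its simple form, a minor second.
Inverted interval numbers add to nine, so a second pairs with a seventh (2 + 7 = 9).
And minor becomes major under inversion, so we get a major seventh.

M7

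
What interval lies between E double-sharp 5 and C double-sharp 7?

E to C spans six letter names (E-F-G-A-B-C), plus an octave — that makes it a thirteenth of some quality.
E##5 to C##7 is 20 semitones, a half step short of the major thirteenth (21), so this is minor.
(Equivalently, a compound minor sixth: a minor sixth plus an octave.)

minor thirteenth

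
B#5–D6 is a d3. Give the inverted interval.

augmented 6th

Inverted interval numbers add to nine, so a third pairs with a sixth (3 + 6 = 9).
The quality also flips — diminished becomes augmented — giving an augmented sixth.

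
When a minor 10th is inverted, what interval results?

First reduce the compound minor tenth to its simple form, a minor third.
Inverted interval numbers add to nine, so a third pairs with a sixth (3 + 6 = 9).
The quality also flips — minor becomes major — giving a major sixth.

major sixth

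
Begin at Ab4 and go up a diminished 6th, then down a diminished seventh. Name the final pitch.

A diminished sixth up from Ab4 is Fbb5.
A diminished seventh down from Fbb5 is Gb4.

Gb4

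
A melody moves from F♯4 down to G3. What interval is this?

major seventh

Descending from F#4 to G3 is the same interval as ascending G3 to F#4.
G to F spans seven letter names (G-A-B-C-D-E-F): a seventh.
G3 to F#4 is 11 semitones, matching the major seventh exactly, so the quality is major.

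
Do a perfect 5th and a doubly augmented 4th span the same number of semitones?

A perfect fifth = 7 semitones = a doubly augmented fourth; enharmonically equal.

Yes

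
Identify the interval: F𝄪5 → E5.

Descending from F##5 to E5 is the same interval as ascending E5 to F##5.
E to F spans two letter names (E-F), so the interval is some kind of second.
The major second is 2 semitones; here we have 3, one semitone wider: augmented.

A2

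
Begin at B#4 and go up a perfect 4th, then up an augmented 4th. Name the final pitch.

A##5

Up a perfect fourth from B#4: E#5 (5 semitones up).
Up an augmented fourth from E#5: A##5 (6 semitones up).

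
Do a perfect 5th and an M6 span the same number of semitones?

A perfect fifth is 7 semitones but a major sixth is 9 semitones — different sizes.

No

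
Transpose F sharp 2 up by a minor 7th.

E 3

Seven letter names up from F: E.
A minor seventh is 10 semitones; 10 semitones up from F#2 gives E3.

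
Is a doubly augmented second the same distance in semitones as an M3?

Yes

Both span 4 semitones: a doubly augmented second and a major third are the same chromatic distance.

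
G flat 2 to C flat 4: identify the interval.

perfect eleventh

G to C spans four letter names (G-A-B-C), plus an octave: an eleventh.
The perfect eleventh spans 17 semitones, and Gb2 to Cb4 is exactly 17 semitones — so this is a perfect eleventh.
(Equivalently, a compound perfect fourth: a perfect fourth plus an octave.)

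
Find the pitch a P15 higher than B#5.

The letter stays B (same as the start), shifted two octaves up.
A perfect fifteenth spans 24 semitones, so from B#5 the target pitch is B#7.

B#7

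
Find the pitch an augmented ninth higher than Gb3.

A4

Two letters up from G (plus an octave) reaches A.
An augmented ninth is 15 semitones; 15 semitones up from Gb3 gives A4.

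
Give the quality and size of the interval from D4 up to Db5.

diminished octave

D to D is the same letter name, plus an octave: an octave.
The perfect octave is 12 semitones; here we have 11, one semitone narrower: diminished.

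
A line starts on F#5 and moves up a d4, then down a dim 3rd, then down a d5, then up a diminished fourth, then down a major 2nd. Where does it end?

E5

A diminished fourth up from F#5 is Bb5.
A diminished third down from Bb5 is G#5.
Down a diminished fifth from G#5: C##5 (6 semitones down).
A diminished fourth up from C##5 is F#5.
A major second down from F#5 is E5.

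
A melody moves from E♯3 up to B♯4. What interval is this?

E to B spans five letter names (E-F-G-A-B), plus an octave — that makes it a twelfth of some quality.
The perfect twelfth spans 19 semitones, and E#3 to B#4 is exactly 19 semitones — so this is a perfect twelfth.
(Equivalently, a compound perfect fifth: a perfect fifth plus an octave.)

perfect twelfth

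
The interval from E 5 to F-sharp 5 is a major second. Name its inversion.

m7

The rule of nine gives the new number: 9 − 2 = 7, so a second becomes a seventh.
And major becomes minor under inversion, so we get a minor seventh.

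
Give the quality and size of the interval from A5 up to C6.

A to C spans three letter names (A-B-C), so the interval is some kind of third.
A5 to C6 is 3 semitones, a half step short of the major third (4), so this is minor.

minor 3rd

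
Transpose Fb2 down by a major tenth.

Dbb1

Counting three letter names plus an octave down from F lands on D.
A major tenth spans 16 semitones, so from Fb2 the target pitch is Dbb1.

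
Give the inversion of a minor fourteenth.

First reduce the compound minor fourteenth to its simple form, a minor seventh.
The rule of nine gives the new number: 9 − 7 = 2, so a seventh becomes a second.
And minor becomes major under inversion, so we get a major second.

major second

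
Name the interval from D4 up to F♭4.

D to F spans three letter names (D-E-F), so the interval is some kind of third.
The major third is 4 semitones; here we have 2, two semitones narrower: diminished.

d3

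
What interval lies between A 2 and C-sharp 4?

A to C spans three letter names (A-B-C), plus an octave — that makes it a tenth of some quality.
A2 to C#4 is 16 semitones, matching the major tenth exactly, so the quality is major.
(Equivalently, a compound major third: a major third plus an octave.)

major 10th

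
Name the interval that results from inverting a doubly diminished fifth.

doubly augmented 4th

Interval numbers invert to sum to nine: 5 + 4 = 9, so a fifth inverts to a fourth.
And doubly diminished becomes doubly augmented under inversion, so we get a doubly augmented fourth.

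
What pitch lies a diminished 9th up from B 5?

Counting two letter names plus an octave up from B lands on C.
A diminished ninth is 12 semitones; 12 semitones up from B5 gives Cb7.

C flat 7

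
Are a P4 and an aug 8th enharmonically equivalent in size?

No

A perfect fourth spans 5 semitones; an augmented octave spans 13 semitones. They differ by 8.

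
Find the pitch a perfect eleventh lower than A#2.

Counting four letter names plus an octave down from A lands on E.
A perfect eleventh is 17 semitones; 17 semitones down from A#2 gives E#1.

E#1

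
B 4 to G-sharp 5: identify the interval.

B to G spans six letter names (B-C-D-E-F-G) — that makes it a sixth of some quality.
The major sixth spans 9 semitones, and B4 to G#5 is exactly 9 semitones — so this is a major sixth.

major sixth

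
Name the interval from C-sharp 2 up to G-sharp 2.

C to G spans five letter names (C-D-E-F-G): a fifth.
The perfect fifth spans 7 semitones, and C#2 to G#2 is exactly 7 semitones — so this is a perfect fifth.

perfect 5th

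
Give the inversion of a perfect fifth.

The rule of nine gives the new number: 9 − 5 = 4, so a fifth becomes a fourth.
Quality inverts too: perfect stays perfect. That makes the inversion a perfect fourth.

perfect 4th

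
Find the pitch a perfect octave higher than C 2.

C 3

For an octave the letter name doesn't change: still C, an octave up.
A perfect octave is 12 semitones; 12 semitones up from C2 gives C3.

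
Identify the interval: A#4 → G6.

A to G spans seven letter names (A-B-C-D-E-F-G), plus an octave, so the interval is some kind of fourteenth.
A major fourteenth would be 23 semitones; A#4 to G6 is 21, two semitones narrower, so the interval is diminished.
(Equivalently, a compound diminished seventh: a diminished seventh plus an octave.)

diminished 14th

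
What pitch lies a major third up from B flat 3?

D 4

Three letter names up from B: D.
A major third spans 4 semitones, so from Bb3 the target pitch is D4.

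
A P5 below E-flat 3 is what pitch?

A-flat 2

Five letter names down from E: A.
A perfect fifth spans 7 semitones, so from Eb3 the target pitch is Ab2.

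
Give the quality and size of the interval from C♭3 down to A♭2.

minor 3rd

Descending from Cb3 to Ab2 is the same interval as ascending Ab2 to Cb3.
A to C spans three letter names (A-B-C), so the interval is some kind of third.
At 3 semitones, Ab2→Cb3 falls one short of a major third: minor.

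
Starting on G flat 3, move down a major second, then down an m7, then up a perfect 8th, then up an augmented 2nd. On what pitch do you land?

A 3

Down a major second from Gb3: Fb3 (2 semitones down).
Down a minor seventh from Fb3: Gb2 (10 semitones down).
A perfect octave up from Gb2 is Gb3.
Up an augmented second from Gb3: A3 (3 semitones up).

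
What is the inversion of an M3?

Interval numbers invert to sum to nine: 3 + 6 = 9, so a third inverts to a sixth.
Quality inverts too: major becomes minor. That makes the inversion a minor sixth.

m6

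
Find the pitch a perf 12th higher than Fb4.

Cb6

Counting five letter names plus an octave up from F lands on C.
A perfect twelfth is 19 semitones; 19 semitones up from Fb4 gives Cb6.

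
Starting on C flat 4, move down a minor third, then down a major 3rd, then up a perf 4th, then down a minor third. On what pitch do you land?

Cb4 down a minor third → Ab3 (3 semitones).
Down a major third from Ab3: Fb3 (4 semitones down).
Fb3 up a perfect fourth → Bbb3 (5 semitones).
Bbb3 down a minor third → Gb3 (3 semitones).

G flat 3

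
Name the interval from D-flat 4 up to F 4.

D to F spans three letter names (D-E-F), so the interval is some kind of third.
Db4 to F4 is 4 semitones, matching the major third exactly, so the quality is major.

major third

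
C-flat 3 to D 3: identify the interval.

augmented second

C to D spans two letter names (C-D), so the interval is some kind of second.
A major second would be 2 semitones; Cb3 to D3 is 3, one semitone wider, so the interval is augmented.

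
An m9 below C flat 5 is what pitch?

Two letters down from C (plus an octave) reaches B.
A minor ninth spans 13 semitones, so from Cb5 the target pitch is Bb3.

B flat 3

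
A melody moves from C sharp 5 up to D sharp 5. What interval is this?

major second

C to D spans two letter names (C-D) — that makes it a second of some quality.
The major second spans 2 semitones, and C#5 to D#5 is exactly 2 semitones — so this is a major second.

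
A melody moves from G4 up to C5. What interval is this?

P4

G to C spans four letter names (G-A-B-C): a fourth.
Counting semitones, G4→C5 is 5, which is the perfect fourth.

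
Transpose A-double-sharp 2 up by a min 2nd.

B-sharp 2

Two letter names up from A: B.
A minor second is 1 semitone; 1 semitone up from A##2 gives B#2.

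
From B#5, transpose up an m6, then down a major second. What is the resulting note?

F#6

Up a minor sixth from B#5: G#6 (8 semitones up).
G#6 down a major second → F#6 (2 semitones).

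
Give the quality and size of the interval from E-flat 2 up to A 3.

augmented eleventh

E to A spans four letter names (E-F-G-A), plus an octave, so the interval is some kind of eleventh.
Eb2 to A3 spans 18 semitones — one semitone wider than the perfect eleventh (17) — giving an augmented eleventh.
(Equivalently, a compound augmented fourth: an augmented fourth plus an octave.)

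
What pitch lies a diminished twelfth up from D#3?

A4

The twelfth's letter: D up five letter names plus an octave → A.
A diminished twelfth spans 18 semitones, so from D#3 the target pitch is A4.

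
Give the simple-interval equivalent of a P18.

P4

Subtracting seven from the interval number removes an octave: 18 − 14 = 4.
That makes a perfect eighteenth a compound perfect fourth — 2 octaves plus a perfect fourth.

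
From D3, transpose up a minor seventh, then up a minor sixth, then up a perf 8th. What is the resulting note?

Ab5

Up a minor seventh from D3: C4 (10 semitones up).
A minor sixth up from C4 is Ab4.
Ab4 up a perfect octave → Ab5 (12 semitones).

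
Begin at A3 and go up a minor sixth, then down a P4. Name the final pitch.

C4

A minor sixth up from A3 is F4.
A perfect fourth down from F4 is C4.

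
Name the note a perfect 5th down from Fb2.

Bbb1

Counting five letter names down from F lands on B.
Moving 7 semitones down from Fb2 (the size of a perfect fifth) reaches Bbb1.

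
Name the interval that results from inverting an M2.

m7

The rule of nine gives the new number: 9 − 2 = 7, so a second becomes a seventh.
And major becomes minor under inversion, so we get a minor seventh.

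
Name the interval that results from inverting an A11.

diminished 5th

First reduce the compound augmented eleventh to its simple form, an augmented fourth.
The rule of nine gives the new number: 9 − 4 = 5, so a fourth becomes a fifth.
The quality also flips — augmented becomes diminished — giving a diminished fifth.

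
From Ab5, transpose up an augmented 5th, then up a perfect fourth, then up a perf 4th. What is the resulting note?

D7

Up an augmented fifth from Ab5: E6 (8 semitones up).
Up a perfect fourth from E6: A6 (5 semitones up).
A perfect fourth up from A6 is D7.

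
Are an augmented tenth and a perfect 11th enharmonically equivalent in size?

An augmented tenth = 17 semitones = a perfect eleventh; enharmonically equal.

Yes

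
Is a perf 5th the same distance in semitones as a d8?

7 semitones (perfect fifth) vs 11 semitones (diminished octave): not equal.

No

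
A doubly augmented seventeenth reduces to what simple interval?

AA3

Take out 2 octaves (14 from the number): 17 − 14 = 3.
So a doubly augmented seventeenth is 2 octaves plus a doubly augmented third. The quality is unchanged.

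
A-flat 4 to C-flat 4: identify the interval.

major sixth

Descending from Ab4 to Cb4 is the same interval as ascending Cb4 to Ab4.
C to A spans six letter names (C-D-E-F-G-A) — that makes it a sixth of some quality.
Cb4 to Ab4 is 9 semitones, matching the major sixth exactly, so the quality is major.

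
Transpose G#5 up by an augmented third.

Counting three letter names up from G lands on B.
Moving 5 semitones up from G#5 (the size of an augmented third) reaches B##5.

B##5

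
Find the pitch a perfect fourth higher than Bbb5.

The fourth takes the letter from B up to E.
Moving 5 semitones up from Bbb5 (the size of a perfect fourth) reaches Ebb6.

Ebb6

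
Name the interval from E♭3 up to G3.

major 3rd

E to G spans three letter names (E-F-G): a third.
Eb3 to G3 is 4 semitones, matching the major third exactly, so the quality is major.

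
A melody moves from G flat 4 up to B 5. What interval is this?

A10

G to B spans three letter names (G-A-B), plus an octave: a tenth.
The major tenth is 16 semitones; here we have 17, one semitone wider: augmented.
(Equivalently, a compound augmented third: an augmented third plus an octave.)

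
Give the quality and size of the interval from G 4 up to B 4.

G to B spans three letter names (G-A-B): a third.
The major third spans 4 semitones, and G4 to B4 is exactly 4 semitones — so this is a major third.

major third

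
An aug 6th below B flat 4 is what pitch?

D double-flat 4

The sixth takes the letter from B down to D.
Moving 10 semitones down from Bb4 (the size of an augmented sixth) reaches Dbb4.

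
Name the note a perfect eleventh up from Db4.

Counting four letter names plus an octave up from D lands on G.
A perfect eleventh is 17 semitones; 17 semitones up from Db4 gives Gb5.

Gb5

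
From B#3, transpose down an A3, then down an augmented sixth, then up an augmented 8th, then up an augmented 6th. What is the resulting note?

G#4

An augmented third down from B#3 is G3.
An augmented sixth down from G3 is Bbb2.
Bbb2 up an augmented octave → Bb3 (13 semitones).
Up an augmented sixth from Bb3: G#4 (10 semitones up).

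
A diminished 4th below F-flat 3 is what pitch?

C 3

Counting four letter names down from F lands on C.
A diminished fourth is 4 semitones; 4 semitones down from Fb3 gives C3.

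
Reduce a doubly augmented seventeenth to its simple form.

Take out 2 octaves (14 from the number): 17 − 14 = 3.
So a doubly augmented seventeenth is 2 octaves plus a doubly augmented third. The quality is unchanged.

AA3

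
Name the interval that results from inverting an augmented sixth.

Inverted interval numbers add to nine, so a sixth pairs with a third (6 + 3 = 9).
And augmented becomes diminished under inversion, so we get a diminished third.

diminished 3rd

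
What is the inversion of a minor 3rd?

major sixth

The rule of nine gives the new number: 9 − 3 = 6, so a third becomes a sixth.
And minor becomes major under inversion, so we get a major sixth.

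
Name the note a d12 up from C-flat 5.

The twelfth's letter: C up five letter names plus an octave → G.
A diminished twelfth is 18 semitones; 18 semitones up from Cb5 gives Gbb6.

G-double-flat 6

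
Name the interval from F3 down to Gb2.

Descending from F3 to Gb2 is the same interval as ascending Gb2 to F3.
G to F spans seven letter names (G-A-B-C-D-E-F) — that makes it a seventh of some quality.
The major seventh spans 11 semitones, and Gb2 to F3 is exactly 11 semitones — so this is a major seventh.

major 7th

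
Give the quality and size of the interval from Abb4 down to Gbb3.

Descending from Abb4 to Gbb3 is the same interval as ascending Gbb3 to Abb4.
G to A spans two letter names (G-A), plus an octave — that makes it a ninth of some quality.
Gbb3 to Abb4 is 14 semitones, matching the major ninth exactly, so the quality is major.
(Equivalently, a compound major second: a major second plus an octave.)

M9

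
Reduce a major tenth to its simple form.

major 3rd

Each octave removed subtracts seven from the number: 10 − 7 = 3.
So a major tenth is an octave plus a major third. The quality is unchanged.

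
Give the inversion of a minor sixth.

major third

Interval numbers invert to sum to nine: 6 + 3 = 9, so a sixth inverts to a third.
The quality also flips — minor becomes major — giving a major third.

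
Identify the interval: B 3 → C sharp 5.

B to C spans two letter names (B-C), plus an octave — that makes it a ninth of some quality.
The major ninth spans 14 semitones, and B3 to C#5 is exactly 14 semitones — so this is a major ninth.
(Equivalently, a compound major second: a major second plus an octave.)

major ninth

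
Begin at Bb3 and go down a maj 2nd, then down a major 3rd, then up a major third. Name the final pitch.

Ab3

Bb3 down a major second → Ab3 (2 semitones).
Ab3 down a major third → Fb3 (4 semitones).
Up a major third from Fb3: Ab3 (4 semitones up).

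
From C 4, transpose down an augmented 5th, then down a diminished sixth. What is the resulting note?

A 2

Down an augmented fifth from C4: Fb3 (8 semitones down).
A diminished sixth down from Fb3 is A2.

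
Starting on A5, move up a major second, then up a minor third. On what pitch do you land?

D6

A major second up from A5 is B5.
B5 up a minor third → D6 (3 semitones).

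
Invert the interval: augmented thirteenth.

First reduce the compound augmented thirteenth to its simple form, an augmented sixth.
Inverted interval numbers add to nine, so a sixth pairs with a third (6 + 3 = 9).
Quality inverts too: augmented becomes diminished. That makes the inversion a diminished third.

diminished 3rd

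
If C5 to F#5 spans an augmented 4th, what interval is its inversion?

d5

Interval numbers invert to sum to nine: 4 + 5 = 9, so a fourth inverts to a fifth.
And augmented becomes diminished under inversion, so we get a diminished fifth.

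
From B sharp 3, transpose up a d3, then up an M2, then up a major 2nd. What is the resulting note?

F sharp 4

B#3 up a diminished third → D4 (2 semitones).
A major second up from D4 is E4.
Up a major second from E4: F#4 (2 semitones up).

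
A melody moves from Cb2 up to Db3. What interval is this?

C to D spans two letter names (C-D), plus an octave — that makes it a ninth of some quality.
Cb2 to Db3 is 14 semitones, matching the major ninth exactly, so the quality is major.
(Equivalently, a compound major second: a major second plus an octave.)

major ninth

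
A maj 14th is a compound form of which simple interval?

major 7th

Each octave removed subtracts seven from the number: 14 − 7 = 7.
Quality carries through unchanged, so the simple form is a major seventh.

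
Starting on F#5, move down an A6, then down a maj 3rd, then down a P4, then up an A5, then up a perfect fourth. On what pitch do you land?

C5

An augmented sixth down from F#5 is Ab4.
Ab4 down a major third → Fb4 (4 semitones).
A perfect fourth down from Fb4 is Cb4.
Cb4 up an augmented fifth → G4 (8 semitones).
Up a perfect fourth from G4: C5 (5 semitones up).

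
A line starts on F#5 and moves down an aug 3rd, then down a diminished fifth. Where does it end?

An augmented third down from F#5 is Db5.
Down a diminished fifth from Db5: G4 (6 semitones down).

G4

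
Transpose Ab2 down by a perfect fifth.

Counting five letter names down from A lands on D.
Moving 7 semitones down from Ab2 (the size of a perfect fifth) reaches Db2.

Db2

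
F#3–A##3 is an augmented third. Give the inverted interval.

The rule of nine gives the new number: 9 − 3 = 6, so a third becomes a sixth.
Quality inverts too: augmented becomes diminished. That makes the inversion a diminished sixth.

diminished sixth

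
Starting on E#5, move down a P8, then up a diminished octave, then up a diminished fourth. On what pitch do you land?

E#5 down a perfect octave → E#4 (12 semitones).
A diminished octave up from E#4 is E5.
Up a diminished fourth from E5: Ab5 (4 semitones up).

Ab5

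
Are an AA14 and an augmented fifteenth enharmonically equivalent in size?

Yes

A doubly augmented fourteenth = 25 semitones = an augmented fifteenth; enharmonically equal.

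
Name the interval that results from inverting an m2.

Interval numbers invert to sum to nine: 2 + 7 = 9, so a second inverts to a seventh.
And minor becomes major under inversion, so we get a major seventh.

major 7th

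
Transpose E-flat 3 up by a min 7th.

Counting seven letter names up from E lands on D.
A minor seventh spans 10 semitones, so from Eb3 the target pitch is Db4.

D-flat 4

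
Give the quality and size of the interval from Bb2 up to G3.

major sixth

B to G spans six letter names (B-C-D-E-F-G), so the interval is some kind of sixth.
The major sixth spans 9 semitones, and Bb2 to G3 is exactly 9 semitones — so this is a major sixth.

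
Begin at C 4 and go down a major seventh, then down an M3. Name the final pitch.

B double-flat 2

A major seventh down from C4 is Db3.
Db3 down a major third → Bbb2 (4 semitones).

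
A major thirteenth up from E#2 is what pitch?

Counting six letter names plus an octave up from E lands on C.
A major thirteenth is 21 semitones; 21 semitones up from E#2 gives C##4.

C##4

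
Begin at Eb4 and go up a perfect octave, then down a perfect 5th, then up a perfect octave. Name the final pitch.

Up a perfect octave from Eb4: Eb5 (12 semitones up).
Eb5 down a perfect fifth → Ab4 (7 semitones).
Ab4 up a perfect octave → Ab5 (12 semitones).

Ab5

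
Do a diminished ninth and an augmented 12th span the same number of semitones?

No

12 semitones (diminished ninth) vs 20 semitones (augmented twelfth): not equal.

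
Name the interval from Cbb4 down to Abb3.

Descending from Cbb4 to Abb3 is the same interval as ascending Abb3 to Cbb4.
A to C spans three letter names (A-B-C): a third.
A major third would be 4 semitones, but Abb3 to Cbb4 is 3 — one semitone narrower, making it a minor third.

m3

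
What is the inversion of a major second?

The rule of nine gives the new number: 9 − 2 = 7, so a second becomes a seventh.
And major becomes minor under inversion, so we get a minor seventh.

minor seventh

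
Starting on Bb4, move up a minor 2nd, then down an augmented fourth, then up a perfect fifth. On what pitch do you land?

Dbb5

Up a minor second from Bb4: Cb5 (1 semitone up).
Cb5 down an augmented fourth → Gbb4 (6 semitones).
Gbb4 up a perfect fifth → Dbb5 (7 semitones).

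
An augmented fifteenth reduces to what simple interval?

augmented 8th

Each octave removed subtracts seven from the number: 15 − 7 = 8.
So an augmented fifteenth is an octave plus an augmented octave. The quality is unchanged.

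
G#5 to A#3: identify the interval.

minor fourteenth

Descending from G#5 to A#3 is the same interval as ascending A#3 to G#5.
A to G spans seven letter names (A-B-C-D-E-F-G), plus an octave — that makes it a fourteenth of some quality.
A#3 to G#5 is 22 semitones, a half step short of the major fourteenth (23), so this is minor.
(Equivalently, a compound minor seventh: a minor seventh plus an octave.)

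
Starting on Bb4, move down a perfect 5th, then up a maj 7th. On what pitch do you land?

Bb4 down a perfect fifth → Eb4 (7 semitones).
Up a major seventh from Eb4: D5 (11 semitones up).

D5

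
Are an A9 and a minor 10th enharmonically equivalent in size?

An augmented ninth spans 15 semitones, and a minor tenth also spans 15 semitones — they're enharmonic.

Yes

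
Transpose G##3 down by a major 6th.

B#2

Six letter names down from G: B.
Moving 9 semitones down from G##3 (the size of a major sixth) reaches B#2.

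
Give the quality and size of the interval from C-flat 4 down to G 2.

Descending from Cb4 to G2 is the same interval as ascending G2 to Cb4.
G to C spans four letter names (G-A-B-C), plus an octave — that makes it an eleventh of some quality.
G2 to Cb4 spans 16 semitones — one semitone narrower than the perfect eleventh (17) — giving a diminished eleventh.
(Equivalently, a compound diminished fourth: a diminished fourth plus an octave.)

d11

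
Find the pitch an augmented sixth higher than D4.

The sixth takes the letter from D up to B.
An augmented sixth spans 10 semitones, so from D4 the target pitch is B#4.

B#4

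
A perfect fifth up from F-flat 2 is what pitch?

The fifth takes the letter from F up to C.
A perfect fifth spans 7 semitones, so from Fb2 the target pitch is Cb3.

C-flat 3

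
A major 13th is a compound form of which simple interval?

Each octave removed subtracts seven from the number: 13 − 7 = 6.
That makes a major thirteenth a compound major sixth — an octave plus a major sixth.

major 6th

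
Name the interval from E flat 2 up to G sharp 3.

augmented tenth

E to G spans three letter names (E-F-G), plus an octave: a tenth.
The major tenth is 16 semitones; here we have 17, one semitone wider: augmented.
(Equivalently, a compound augmented third: an augmented third plus an octave.)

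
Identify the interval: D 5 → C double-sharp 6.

D to C spans seven letter names (D-E-F-G-A-B-C), so the interval is some kind of seventh.
D5 to C##6 spans 12 semitones — one semitone wider than the major seventh (11) — giving an augmented seventh.

augmented seventh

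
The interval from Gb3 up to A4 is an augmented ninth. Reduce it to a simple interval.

augmented 2nd

Take out an octave (7 from the number): 9 − 7 = 2.
So an augmented ninth is an octave plus an augmented second. The quality is unchanged.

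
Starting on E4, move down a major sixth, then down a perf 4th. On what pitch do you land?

Down a major sixth from E4: G3 (9 semitones down).
Down a perfect fourth from G3: D3 (5 semitones down).

D3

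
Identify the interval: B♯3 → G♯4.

B to G spans six letter names (B-C-D-E-F-G): a sixth.
At 8 semitones, B#3→G#4 falls one short of a major sixth: minor.

m6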